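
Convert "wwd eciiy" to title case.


Input string: 'wwd eciiy'
Operation: capitalize first letter of each word
Word transformations: 'wwd'->'Wwd', 'eciiy'->'Eciiy'
Result: Wwd Eciiy


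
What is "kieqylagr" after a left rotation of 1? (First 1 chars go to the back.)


Input: 'kieqylagr', shift = 1
Operation: split at index 1 and swap parts
Front part s[0:1] = 'k'
Back part s[1:] = 'ieqylagr'
Rotated = back + front = 'ieqylagr' + 'k'
Result: ieqylagrk


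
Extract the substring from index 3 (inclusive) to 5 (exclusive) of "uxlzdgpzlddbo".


Input string: 'uxlzdgpzlddbo'
Operation: slice [3:5]
Extract characters: s[3]='z', s[4]='d'
Result: zd


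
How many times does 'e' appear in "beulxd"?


Input string: 'beulxd'
Target character: 'e'
Scan each position: s[1]='e'
Matches found at indices: 1
Total: 1


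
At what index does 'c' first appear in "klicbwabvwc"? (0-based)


Input string: 'klicbwabvwc'
Target: 'c'
Scanning left to right: s[0]='k', s[1]='l', s[2]='i', s[3]='c'
First match at index: 3


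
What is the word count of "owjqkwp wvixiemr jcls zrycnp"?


Input string: 'owjqkwp wvixiemr jcls zrycnp'
Operation: split by spaces
Words found: 'owjqkwp', 'wvixiemr', 'jcls', 'zrycnp'
Word count: 4


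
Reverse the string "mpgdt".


Input string: 'mpgdt'
Operation: reverse character order
Original order: 'm' -> 'p' -> 'g' -> 'd' -> 't'
Reversed order: 't' -> 'd' -> 'g' -> 'p' -> 'm'
Result: tdgpm


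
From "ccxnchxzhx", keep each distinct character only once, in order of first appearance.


Input: 'ccxnchxzhx'
Operation: keep first occurrence of each character
Scan: s[0]='c' new -> keep; s[1]='c' seen -> skip; s[2]='x' new -> keep; s[3]='n' new -> keep; s[4]='c' seen -> skip; s[5]='h' new -> keep; s[6]='x' seen -> skip; s[7]='z' new -> keep; s[8]='h' seen -> skip; s[9]='x' seen -> skip
Result: cxnhz


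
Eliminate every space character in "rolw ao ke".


Input string: 'rolw ao ke'
Operation: remove all spaces
Words: 'rolw', 'ao', 'ke'
Join without spaces: rolwaoke


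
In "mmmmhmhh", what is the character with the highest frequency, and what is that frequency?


Input: 'mmmmhmhh'
Operation: tally each character
Counts: 'h':3, 'm':5
Maximum: 'm' appears 5 times


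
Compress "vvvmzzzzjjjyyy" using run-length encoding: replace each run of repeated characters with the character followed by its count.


Input: 'vvvmzzzzjjjyyy'
Operation: identify consecutive runs
Runs: 'vvv' -> v3, 'm' -> m1, 'zzzz' -> z4, 'jjj' -> j3, 'yyy' -> y3
Encoded: v3m1z4j3y3


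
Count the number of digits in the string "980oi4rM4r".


Input string: '980oi4rM4r'
Operation: count digit characters (0-9)
Scan: '9'(digit), '8'(digit), '0'(digit), 'o', 'i', '4'(digit), 'r', 'M', '4'(digit), 'r'
Digits found: 5
Result: 5


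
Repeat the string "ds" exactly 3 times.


Input string: 'ds'
Operation: repeat 3 times
Concatenation: 'ds' + 'ds' + 'ds'
Result: dsdsds


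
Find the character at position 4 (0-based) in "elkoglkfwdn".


Input string: 'elkoglkfwdn'
Operation: get character at index 4
Index mapping: s[0]='e', s[1]='l', s[2]='k', s[3]='o', s[4]='g'
Result: 'g'


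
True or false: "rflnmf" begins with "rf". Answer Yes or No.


Input string: 'rflnmf'
Prefix to check: 'rf'
First 2 characters of input: 'rf'
Match: True
Result: Yes


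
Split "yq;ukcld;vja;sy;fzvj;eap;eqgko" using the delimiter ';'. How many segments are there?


Input string: 'yq;ukcld;vja;sy;fzvj;eap;eqgko'
Delimiter: ';'
Split result: 'yq', 'ukcld', 'vja', 'sy', 'fzvj', 'eap', 'eqgko'
Number of parts: 7


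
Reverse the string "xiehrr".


Input string: 'xiehrr'
Operation: reverse character order
Original order: 'x' -> 'i' -> 'e' -> 'h' -> 'r' -> 'r'
Reversed order: 'r' -> 'r' -> 'h' -> 'e' -> 'i' -> 'x'
Result: rrheix


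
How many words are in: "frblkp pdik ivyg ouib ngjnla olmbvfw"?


Input string: 'frblkp pdik ivyg ouib ngjnla olmbvfw'
Operation: split by spaces
Words found: 'frblkp', 'pdik', 'ivyg', 'ouib', 'ngjnla', 'olmbvfw'
Word count: 6


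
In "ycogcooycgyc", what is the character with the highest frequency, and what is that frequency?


Input: 'ycogcooycgyc'
Operation: tally each character
Counts: 'c':4, 'g':2, 'o':3, 'y':3
Maximum: 'c' appears 4 times


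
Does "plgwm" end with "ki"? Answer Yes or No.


Input string: 'plgwm'
Suffix to check: 'ki'
Last 2 characters of input: 'wm'
Match: False
Result: No


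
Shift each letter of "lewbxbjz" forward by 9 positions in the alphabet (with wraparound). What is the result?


Input: 'lewbxbjz', shift = 9
Operation: for each letter, (position + 9) mod 26
Mapping: 'l'(11+9=20)->'u', 'e'(4+9=13)->'n', 'w'(22+9=31, 31 mod 26=5)->'f', 'b'(1+9=10)->'k', 'x'(23+9=32, 32 mod 26=6)->'g', 'b'(1+9=10)->'k', 'j'(9+9=18)->'s', 'z'(25+9=34, 34 mod 26=8)->'i'
Result: unfkgksi


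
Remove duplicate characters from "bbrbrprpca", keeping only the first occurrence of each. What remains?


Input: 'bbrbrprpca'
Operation: keep first occurrence of each character
Scan: s[0]='b' new -> keep; s[1]='b' seen -> skip; s[2]='r' new -> keep; s[3]='b' seen -> skip; s[4]='r' seen -> skip; s[5]='p' new -> keep; s[6]='r' seen -> skip; s[7]='p' seen -> skip; s[8]='c' new -> keep; s[9]='a' new -> keep
Result: brpca


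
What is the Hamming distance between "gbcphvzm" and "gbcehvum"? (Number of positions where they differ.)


String 1: 'gbcphvzm'
String 2: 'gbcehvum'
Compare each position: pos 0: 'g'=='g', pos 1: 'b'=='b', pos 2: 'c'=='c', pos 3: 'p'!='e', pos 4: 'h'=='h', pos 5: 'v'=='v', pos 6: 'z'!='u', pos 7: 'm'=='m'
Differing positions: 2
Hamming distance: 2


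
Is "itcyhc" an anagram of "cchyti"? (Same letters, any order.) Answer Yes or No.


String 1: 'cchyti' -> sorted: 'cchity'
String 2: 'itcyhc' -> sorted: 'cchity'
Compare sorted forms: 'cchity' == 'cchity'
Anagram: Yes


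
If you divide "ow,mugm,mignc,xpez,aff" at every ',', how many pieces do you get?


Input string: 'ow,mugm,mignc,xpez,aff'
Delimiter: ','
Split result: 'ow', 'mugm', 'mignc', 'xpez', 'aff'
Number of parts: 5


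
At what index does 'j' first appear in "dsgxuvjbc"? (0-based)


Input string: 'dsgxuvjbc'
Target: 'j'
Scanning left to right: s[0]='d', s[1]='s', s[2]='g', s[3]='x', s[4]='u', s[5]='v', s[6]='j'
First match at index: 6


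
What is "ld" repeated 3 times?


Input string: 'ld'
Operation: repeat 3 times
Concatenation: 'ld' + 'ld' + 'ld'
Result: ldldld


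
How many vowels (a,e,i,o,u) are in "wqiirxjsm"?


Input string: 'wqiirxjsm'
Operation: count vowels (a, e, i, o, u)
Scan: s[0]='w', s[1]='q', s[2]='i' (vowel), s[3]='i' (vowel), s[4]='r', s[5]='x', s[6]='j', s[7]='s', s[8]='m'
Vowels found: 2
Result: 2


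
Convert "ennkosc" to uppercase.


Input string: 'ennkosc'
Operation: convert each letter to uppercase
Mapping: 'e'->'E', 'n'->'N', 'n'->'N', 'k'->'K', 'o'->'O', 's'->'S', 'c'->'C'
Result: ENNKOSC


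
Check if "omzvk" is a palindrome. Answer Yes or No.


Input string: 'omzvk'
Reversed: 'kvzmo'
Compare pairs: s[0]='o' vs s[4]='k' (mismatch), s[1]='m' vs s[3]='v' (mismatch)
Palindrome: No


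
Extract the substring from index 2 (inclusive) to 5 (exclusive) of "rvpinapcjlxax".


Input string: 'rvpinapcjlxax'
Operation: slice [2:5]
Extract characters: s[2]='p', s[3]='i', s[4]='n'
Result: pin


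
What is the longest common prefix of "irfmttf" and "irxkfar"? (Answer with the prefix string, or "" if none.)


String 1: 'irfmttf'
String 2: 'irxkfar'
Compare position by position:
pos 0: 'i' vs 'i' match
pos 1: 'r' vs 'r' match
pos 2: 'f' vs 'x' differ -> stop
Longest common prefix: "ir" (length 2)


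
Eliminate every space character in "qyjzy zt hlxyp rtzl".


Input string: 'qyjzy zt hlxyp rtzl'
Operation: remove all spaces
Words: 'qyjzy', 'zt', 'hlxyp', 'rtzl'
Join without spaces: qyjzyzthlxyprtzl


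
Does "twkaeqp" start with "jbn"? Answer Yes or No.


Input string: 'twkaeqp'
Prefix to check: 'jbn'
First 3 characters of input: 'twk'
Match: False
Result: No


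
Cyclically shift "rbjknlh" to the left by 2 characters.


Input: 'rbjknlh', shift = 2
Operation: split at index 2 and swap parts
Front part s[0:2] = 'rb'
Back part s[2:] = 'jknlh'
Rotated = back + front = 'jknlh' + 'rb'
Result: jknlhrb


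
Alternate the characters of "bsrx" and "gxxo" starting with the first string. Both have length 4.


String 1: 'bsrx'
String 2: 'gxxo'
Operation: alternate characters
Pairs: 'b'+'g', 's'+'x', 'r'+'x', 'x'+'o'
Result: bgsxrxxo


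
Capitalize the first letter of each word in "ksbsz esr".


Input string: 'ksbsz esr'
Operation: capitalize first letter of each word
Word transformations: 'ksbsz'->'Ksbsz', 'esr'->'Esr'
Result: Ksbsz Esr


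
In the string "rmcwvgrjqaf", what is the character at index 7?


Input string: 'rmcwvgrjqaf'
Operation: get character at index 7
Index mapping: s[0]='r', s[1]='m', s[2]='c', s[3]='w', s[4]='v', s[5]='g', s[6]='r', s[7]='j'
Result: 'j'


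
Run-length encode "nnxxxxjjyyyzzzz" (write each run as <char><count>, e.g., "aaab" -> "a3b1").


Input: 'nnxxxxjjyyyzzzz'
Operation: identify consecutive runs
Runs: 'nn' -> n2, 'xxxx' -> x4, 'jj' -> j2, 'yyy' -> y3, 'zzzz' -> z4
Encoded: n2x4j2y3z4


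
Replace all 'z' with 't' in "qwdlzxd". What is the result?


Input string: 'qwdlzxd'
Operation: replace 'z' with 't'
Positions of 'z': 4
After replacement: qwdltxd


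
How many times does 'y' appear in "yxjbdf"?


Input string: 'yxjbdf'
Target character: 'y'
Scan each position: s[0]='y'
Matches found at indices: 0
Total: 1


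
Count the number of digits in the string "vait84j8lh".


Input string: 'vait84j8lh'
Operation: count digit characters (0-9)
Scan: 'v', 'a', 'i', 't', '8'(digit), '4'(digit), 'j', '8'(digit), 'l', 'h'
Digits found: 3
Result: 3


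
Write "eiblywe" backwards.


Input string: 'eiblywe'
Operation: reverse character order
Original order: 'e' -> 'i' -> 'b' -> 'l' -> 'y' -> 'w' -> 'e'
Reversed order: 'e' -> 'w' -> 'y' -> 'l' -> 'b' -> 'i' -> 'e'
Result: ewylbie


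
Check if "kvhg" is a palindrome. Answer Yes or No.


Input string: 'kvhg'
Reversed: 'ghvk'
Compare pairs: s[0]='k' vs s[3]='g' (mismatch), s[1]='v' vs s[2]='h' (mismatch)
Palindrome: No


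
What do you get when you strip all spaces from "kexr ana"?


Input string: 'kexr ana'
Operation: remove all spaces
Words: 'kexr', 'ana'
Join without spaces: kexrana


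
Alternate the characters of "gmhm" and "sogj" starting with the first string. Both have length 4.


String 1: 'gmhm'
String 2: 'sogj'
Operation: alternate characters
Pairs: 'g'+'s', 'm'+'o', 'h'+'g', 'm'+'j'
Result: gsmohgmj


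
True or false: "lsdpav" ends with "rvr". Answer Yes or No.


Input string: 'lsdpav'
Suffix to check: 'rvr'
Last 3 characters of input: 'pav'
Match: False
Result: No


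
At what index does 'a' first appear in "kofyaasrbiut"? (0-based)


Input string: 'kofyaasrbiut'
Target: 'a'
Scanning left to right: s[0]='k', s[1]='o', s[2]='f', s[3]='y', s[4]='a'
First match at index: 4


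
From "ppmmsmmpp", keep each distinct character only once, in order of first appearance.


Input: 'ppmmsmmpp'
Operation: keep first occurrence of each character
Scan: s[0]='p' new -> keep; s[1]='p' seen -> skip; s[2]='m' new -> keep; s[3]='m' seen -> skip; s[4]='s' new -> keep; s[5]='m' seen -> skip; s[6]='m' seen -> skip; s[7]='p' seen -> skip; s[8]='p' seen -> skip
Result: pms


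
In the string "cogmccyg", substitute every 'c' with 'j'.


Input string: 'cogmccyg'
Operation: replace 'c' with 'j'
Positions of 'c': 0, 4, 5
After replacement: jogmjjyg


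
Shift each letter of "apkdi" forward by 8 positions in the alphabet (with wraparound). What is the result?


Input: 'apkdi', shift = 8
Operation: for each letter, (position + 8) mod 26
Mapping: 'a'(0+8=8)->'i', 'p'(15+8=23)->'x', 'k'(10+8=18)->'s', 'd'(3+8=11)->'l', 'i'(8+8=16)->'q'
Result: ixslq


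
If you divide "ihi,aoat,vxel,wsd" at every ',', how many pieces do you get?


Input string: 'ihi,aoat,vxel,wsd'
Delimiter: ','
Split result: 'ihi', 'aoat', 'vxel', 'wsd'
Number of parts: 4


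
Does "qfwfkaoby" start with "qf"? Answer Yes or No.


Input string: 'qfwfkaoby'
Prefix to check: 'qf'
First 2 characters of input: 'qf'
Match: True
Result: Yes


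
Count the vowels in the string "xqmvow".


Input string: 'xqmvow'
Operation: count vowels (a, e, i, o, u)
Scan: s[0]='x', s[1]='q', s[2]='m', s[3]='v', s[4]='o' (vowel), s[5]='w'
Vowels found: 1
Result: 1


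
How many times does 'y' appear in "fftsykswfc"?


Input string: 'fftsykswfc'
Target character: 'y'
Scan each position: s[4]='y'
Matches found at indices: 4
Total: 1


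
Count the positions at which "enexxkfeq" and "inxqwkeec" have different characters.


String 1: 'enexxkfeq'
String 2: 'inxqwkeec'
Compare each position: pos 0: 'e'!='i', pos 1: 'n'=='n', pos 2: 'e'!='x', pos 3: 'x'!='q', pos 4: 'x'!='w', pos 5: 'k'=='k', pos 6: 'f'!='e', pos 7: 'e'=='e', pos 8: 'q'!='c'
Differing positions: 6
Hamming distance: 6


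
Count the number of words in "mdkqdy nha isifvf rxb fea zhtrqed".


Input string: 'mdkqdy nha isifvf rxb fea zhtrqed'
Operation: split by spaces
Words found: 'mdkqdy', 'nha', 'isifvf', 'rxb', 'fea', 'zhtrqed'
Word count: 6


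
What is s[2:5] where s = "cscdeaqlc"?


Input string: 'cscdeaqlc'
Operation: slice [2:5]
Extract characters: s[2]='c', s[3]='d', s[4]='e'
Result: cde


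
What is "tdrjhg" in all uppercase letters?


Input string: 'tdrjhg'
Operation: convert each letter to uppercase
Mapping: 't'->'T', 'd'->'D', 'r'->'R', 'j'->'J', 'h'->'H', 'g'->'G'
Result: TDRJHG


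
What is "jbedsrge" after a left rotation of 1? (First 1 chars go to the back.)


Input: 'jbedsrge', shift = 1
Operation: split at index 1 and swap parts
Front part s[0:1] = 'j'
Back part s[1:] = 'bedsrge'
Rotated = back + front = 'bedsrge' + 'j'
Result: bedsrgej


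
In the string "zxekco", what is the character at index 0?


Input string: 'zxekco'
Operation: get character at index 0
Index mapping: s[0]='z'
Result: 'z'


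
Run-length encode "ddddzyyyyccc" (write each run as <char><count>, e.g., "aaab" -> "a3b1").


Input: 'ddddzyyyyccc'
Operation: identify consecutive runs
Runs: 'dddd' -> d4, 'z' -> z1, 'yyyy' -> y4, 'ccc' -> c3
Encoded: d4z1y4c3


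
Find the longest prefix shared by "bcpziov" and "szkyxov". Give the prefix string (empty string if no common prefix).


String 1: 'bcpziov'
String 2: 'szkyxov'
Compare position by position:
pos 0: 'b' vs 's' differ -> stop
Longest common prefix: "" (length 0)


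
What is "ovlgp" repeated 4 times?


Input string: 'ovlgp'
Operation: repeat 4 times
Concatenation: 'ovlgp' + 'ovlgp' + 'ovlgp' + 'ovlgp'
Result: ovlgpovlgpovlgpovlgp


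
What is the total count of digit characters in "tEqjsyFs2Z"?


Input string: 'tEqjsyFs2Z'
Operation: count digit characters (0-9)
Scan: 't', 'E', 'q', 'j', 's', 'y', 'F', 's', '2'(digit), 'Z'
Digits found: 1
Result: 1


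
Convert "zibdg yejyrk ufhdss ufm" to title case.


Input string: 'zibdg yejyrk ufhdss ufm'
Operation: capitalize first letter of each word
Word transformations: 'zibdg'->'Zibdg', 'yejyrk'->'Yejyrk', 'ufhdss'->'Ufhdss', 'ufm'->'Ufm'
Result: Zibdg Yejyrk Ufhdss Ufm


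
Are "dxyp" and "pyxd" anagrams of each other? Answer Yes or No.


String 1: 'dxyp' -> sorted: 'dpxy'
String 2: 'pyxd' -> sorted: 'dpxy'
Compare sorted forms: 'dpxy' == 'dpxy'
Anagram: Yes


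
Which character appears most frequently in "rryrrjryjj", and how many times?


Input: 'rryrrjryjj'
Operation: tally each character
Counts: 'j':3, 'r':5, 'y':2
Maximum: 'r' appears 5 times


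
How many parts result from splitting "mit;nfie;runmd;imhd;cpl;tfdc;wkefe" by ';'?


Input string: 'mit;nfie;runmd;imhd;cpl;tfdc;wkefe'
Delimiter: ';'
Split result: 'mit', 'nfie', 'runmd', 'imhd', 'cpl', 'tfdc', 'wkefe'
Number of parts: 7


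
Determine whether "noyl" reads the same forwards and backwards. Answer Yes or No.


Input string: 'noyl'
Reversed: 'lyon'
Compare pairs: s[0]='n' vs s[3]='l' (mismatch), s[1]='o' vs s[2]='y' (mismatch)
Palindrome: No


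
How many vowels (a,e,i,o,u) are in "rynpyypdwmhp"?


Input string: 'rynpyypdwmhp'
Operation: count vowels (a, e, i, o, u)
Scan: s[0]='r', s[1]='y', s[2]='n', s[3]='p', s[4]='y', s[5]='y', s[6]='p', s[7]='d', s[8]='w', s[9]='m', s[10]='h', s[11]='p'
Vowels found: 0
Result: 0


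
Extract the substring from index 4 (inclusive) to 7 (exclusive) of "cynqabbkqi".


Input string: 'cynqabbkqi'
Operation: slice [4:7]
Extract characters: s[4]='a', s[5]='b', s[6]='b'
Result: abb


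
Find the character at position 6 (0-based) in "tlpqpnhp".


Input string: 'tlpqpnhp'
Operation: get character at index 6
Index mapping: s[0]='t', s[1]='l', s[2]='p', s[3]='q', s[4]='p', s[5]='n', s[6]='h'
Result: 'h'


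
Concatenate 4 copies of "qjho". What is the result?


Input string: 'qjho'
Operation: repeat 4 times
Concatenation: 'qjho' + 'qjho' + 'qjho' + 'qjho'
Result: qjhoqjhoqjhoqjho


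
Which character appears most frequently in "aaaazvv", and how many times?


Input: 'aaaazvv'
Operation: tally each character
Counts: 'a':4, 'v':2, 'z':1
Maximum: 'a' appears 4 times


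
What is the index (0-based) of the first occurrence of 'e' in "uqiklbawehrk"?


Input string: 'uqiklbawehrk'
Target: 'e'
Scanning left to right: s[0]='u', s[1]='q', s[2]='i', s[3]='k', s[4]='l', s[5]='b', s[6]='a', s[7]='w', s[8]='e'
First match at index: 8


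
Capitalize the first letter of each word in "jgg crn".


Input string: 'jgg crn'
Operation: capitalize first letter of each word
Word transformations: 'jgg'->'Jgg', 'crn'->'Crn'
Result: Jgg Crn


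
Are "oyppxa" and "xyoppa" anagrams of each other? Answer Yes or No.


String 1: 'oyppxa' -> sorted: 'aoppxy'
String 2: 'xyoppa' -> sorted: 'aoppxy'
Compare sorted forms: 'aoppxy' == 'aoppxy'
Anagram: Yes


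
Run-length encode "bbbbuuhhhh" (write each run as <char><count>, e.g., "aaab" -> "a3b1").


Input: 'bbbbuuhhhh'
Operation: identify consecutive runs
Runs: 'bbbb' -> b4, 'uu' -> u2, 'hhhh' -> h4
Encoded: b4u2h4


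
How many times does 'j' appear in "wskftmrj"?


Input string: 'wskftmrj'
Target character: 'j'
Scan each position: s[7]='j'
Matches found at indices: 7
Total: 1


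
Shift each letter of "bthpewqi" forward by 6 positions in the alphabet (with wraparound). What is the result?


Input: 'bthpewqi', shift = 6
Operation: for each letter, (position + 6) mod 26
Mapping: 'b'(1+6=7)->'h', 't'(19+6=25)->'z', 'h'(7+6=13)->'n', 'p'(15+6=21)->'v', 'e'(4+6=10)->'k', 'w'(22+6=28, 28 mod 26=2)->'c', 'q'(16+6=22)->'w', 'i'(8+6=14)->'o'
Result: hznvkcwo


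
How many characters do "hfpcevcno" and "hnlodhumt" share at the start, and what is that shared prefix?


String 1: 'hfpcevcno'
String 2: 'hnlodhumt'
Compare position by position:
pos 0: 'h' vs 'h' match
pos 1: 'f' vs 'n' differ -> stop
Longest common prefix: "h" (length 1)


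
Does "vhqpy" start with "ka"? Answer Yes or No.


Input string: 'vhqpy'
Prefix to check: 'ka'
First 2 characters of input: 'vh'
Match: False
Result: No


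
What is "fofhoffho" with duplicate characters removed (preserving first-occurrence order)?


Input: 'fofhoffho'
Operation: keep first occurrence of each character
Scan: s[0]='f' new -> keep; s[1]='o' new -> keep; s[2]='f' seen -> skip; s[3]='h' new -> keep; s[4]='o' seen -> skip; s[5]='f' seen -> skip; s[6]='f' seen -> skip; s[7]='h' seen -> skip; s[8]='o' seen -> skip
Result: foh


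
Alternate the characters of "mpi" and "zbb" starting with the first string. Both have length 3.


String 1: 'mpi'
String 2: 'zbb'
Operation: alternate characters
Pairs: 'm'+'z', 'p'+'b', 'i'+'b'
Result: mzpbib


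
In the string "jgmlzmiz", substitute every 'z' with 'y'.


Input string: 'jgmlzmiz'
Operation: replace 'z' with 'y'
Positions of 'z': 4, 7
After replacement: jgmlymiy


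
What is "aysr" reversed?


Input string: 'aysr'
Operation: reverse character order
Original order: 'a' -> 'y' -> 's' -> 'r'
Reversed order: 'r' -> 's' -> 'y' -> 'a'
Result: rsya


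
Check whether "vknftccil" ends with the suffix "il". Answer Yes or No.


Input string: 'vknftccil'
Suffix to check: 'il'
Last 2 characters of input: 'il'
Match: True
Result: Yes


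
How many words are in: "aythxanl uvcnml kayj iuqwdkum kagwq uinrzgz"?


Input string: 'aythxanl uvcnml kayj iuqwdkum kagwq uinrzgz'
Operation: split by spaces
Words found: 'aythxanl', 'uvcnml', 'kayj', 'iuqwdkum', 'kagwq', 'uinrzgz'
Word count: 6


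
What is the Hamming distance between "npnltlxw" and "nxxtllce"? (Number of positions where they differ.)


String 1: 'npnltlxw'
String 2: 'nxxtllce'
Compare each position: pos 0: 'n'=='n', pos 1: 'p'!='x', pos 2: 'n'!='x', pos 3: 'l'!='t', pos 4: 't'!='l', pos 5: 'l'=='l', pos 6: 'x'!='c', pos 7: 'w'!='e'
Differing positions: 6
Hamming distance: 6


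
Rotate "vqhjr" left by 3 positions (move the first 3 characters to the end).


Input: 'vqhjr', shift = 3
Operation: split at index 3 and swap parts
Front part s[0:3] = 'vqh'
Back part s[3:] = 'jr'
Rotated = back + front = 'jr' + 'vqh'
Result: jrvqh


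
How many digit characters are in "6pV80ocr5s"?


Input string: '6pV80ocr5s'
Operation: count digit characters (0-9)
Scan: '6'(digit), 'p', 'V', '8'(digit), '0'(digit), 'o', 'c', 'r', '5'(digit), 's'
Digits found: 4
Result: 4


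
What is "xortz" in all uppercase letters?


Input string: 'xortz'
Operation: convert each letter to uppercase
Mapping: 'x'->'X', 'o'->'O', 'r'->'R', 't'->'T', 'z'->'Z'
Result: XORTZ


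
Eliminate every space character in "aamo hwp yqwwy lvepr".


Input string: 'aamo hwp yqwwy lvepr'
Operation: remove all spaces
Words: 'aamo', 'hwp', 'yqwwy', 'lvepr'
Join without spaces: aamohwpyqwwylvepr


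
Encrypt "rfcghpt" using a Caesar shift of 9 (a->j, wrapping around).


Input: 'rfcghpt', shift = 9
Operation: for each letter, (position + 9) mod 26
Mapping: 'r'(17+9=26, 26 mod 26=0)->'a', 'f'(5+9=14)->'o', 'c'(2+9=11)->'l', 'g'(6+9=15)->'p', 'h'(7+9=16)->'q', 'p'(15+9=24)->'y', 't'(19+9=28, 28 mod 26=2)->'c'
Result: aolpqyc


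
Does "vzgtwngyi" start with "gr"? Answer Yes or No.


Input string: 'vzgtwngyi'
Prefix to check: 'gr'
First 2 characters of input: 'vz'
Match: False
Result: No


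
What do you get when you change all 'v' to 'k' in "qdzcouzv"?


Input string: 'qdzcouzv'
Operation: replace 'v' with 'k'
Positions of 'v': 7
After replacement: qdzcouzk


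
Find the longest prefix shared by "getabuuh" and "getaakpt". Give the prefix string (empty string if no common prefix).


String 1: 'getabuuh'
String 2: 'getaakpt'
Compare position by position:
pos 0: 'g' vs 'g' match
pos 1: 'e' vs 'e' match
pos 2: 't' vs 't' match
pos 3: 'a' vs 'a' match
pos 4: 'b' vs 'a' differ -> stop
Longest common prefix: "geta" (length 4)


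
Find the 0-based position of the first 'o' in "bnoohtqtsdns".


Input string: 'bnoohtqtsdns'
Target: 'o'
Scanning left to right: s[0]='b', s[1]='n', s[2]='o'
First match at index: 2


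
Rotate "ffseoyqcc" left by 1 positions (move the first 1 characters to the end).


Input: 'ffseoyqcc', shift = 1
Operation: split at index 1 and swap parts
Front part s[0:1] = 'f'
Back part s[1:] = 'fseoyqcc'
Rotated = back + front = 'fseoyqcc' + 'f'
Result: fseoyqccf


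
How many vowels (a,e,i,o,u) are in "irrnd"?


Input string: 'irrnd'
Operation: count vowels (a, e, i, o, u)
Scan: s[0]='i' (vowel), s[1]='r', s[2]='r', s[3]='n', s[4]='d'
Vowels found: 1
Result: 1


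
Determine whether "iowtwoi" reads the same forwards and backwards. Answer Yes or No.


Input string: 'iowtwoi'
Reversed: 'iowtwoi'
Compare pairs: s[0]='i' vs s[6]='i' (match), s[1]='o' vs s[5]='o' (match), s[2]='w' vs s[4]='w' (match)
Palindrome: Yes


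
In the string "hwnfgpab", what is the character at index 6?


Input string: 'hwnfgpab'
Operation: get character at index 6
Index mapping: s[0]='h', s[1]='w', s[2]='n', s[3]='f', s[4]='g', s[5]='p', s[6]='a'
Result: 'a'


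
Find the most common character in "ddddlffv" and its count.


Input: 'ddddlffv'
Operation: tally each character
Counts: 'd':4, 'f':2, 'l':1, 'v':1
Maximum: 'd' appears 4 times


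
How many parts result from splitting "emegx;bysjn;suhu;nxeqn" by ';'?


Input string: 'emegx;bysjn;suhu;nxeqn'
Delimiter: ';'
Split result: 'emegx', 'bysjn', 'suhu', 'nxeqn'
Number of parts: 4


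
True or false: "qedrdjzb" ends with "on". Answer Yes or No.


Input string: 'qedrdjzb'
Suffix to check: 'on'
Last 2 characters of input: 'zb'
Match: False
Result: No


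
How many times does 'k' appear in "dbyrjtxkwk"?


Input string: 'dbyrjtxkwk'
Target character: 'k'
Scan each position: s[7]='k', s[9]='k'
Matches found at indices: 7, 9
Total: 2


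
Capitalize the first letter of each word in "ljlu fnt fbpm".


Input string: 'ljlu fnt fbpm'
Operation: capitalize first letter of each word
Word transformations: 'ljlu'->'Ljlu', 'fnt'->'Fnt', 'fbpm'->'Fbpm'
Result: Ljlu Fnt Fbpm


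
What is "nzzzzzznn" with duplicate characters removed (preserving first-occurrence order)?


Input: 'nzzzzzznn'
Operation: keep first occurrence of each character
Scan: s[0]='n' new -> keep; s[1]='z' new -> keep; s[2]='z' seen -> skip; s[3]='z' seen -> skip; s[4]='z' seen -> skip; s[5]='z' seen -> skip; s[6]='z' seen -> skip; s[7]='n' seen -> skip; s[8]='n' seen -> skip
Result: nz


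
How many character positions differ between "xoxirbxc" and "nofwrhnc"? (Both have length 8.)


String 1: 'xoxirbxc'
String 2: 'nofwrhnc'
Compare each position: pos 0: 'x'!='n', pos 1: 'o'=='o', pos 2: 'x'!='f', pos 3: 'i'!='w', pos 4: 'r'=='r', pos 5: 'b'!='h', pos 6: 'x'!='n', pos 7: 'c'=='c'
Differing positions: 5
Hamming distance: 5


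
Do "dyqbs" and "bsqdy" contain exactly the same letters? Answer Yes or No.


String 1: 'dyqbs' -> sorted: 'bdqsy'
String 2: 'bsqdy' -> sorted: 'bdqsy'
Compare sorted forms: 'bdqsy' == 'bdqsy'
Anagram: Yes


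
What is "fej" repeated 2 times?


Input string: 'fej'
Operation: repeat 2 times
Concatenation: 'fej' + 'fej'
Result: fejfej


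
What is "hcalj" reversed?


Input string: 'hcalj'
Operation: reverse character order
Original order: 'h' -> 'c' -> 'a' -> 'l' -> 'j'
Reversed order: 'j' -> 'l' -> 'a' -> 'c' -> 'h'
Result: jlach


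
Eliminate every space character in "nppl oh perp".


Input string: 'nppl oh perp'
Operation: remove all spaces
Words: 'nppl', 'oh', 'perp'
Join without spaces: npplohperp


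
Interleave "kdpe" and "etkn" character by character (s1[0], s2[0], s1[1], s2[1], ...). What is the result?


String 1: 'kdpe'
String 2: 'etkn'
Operation: alternate characters
Pairs: 'k'+'e', 'd'+'t', 'p'+'k', 'e'+'n'
Result: kedtpken


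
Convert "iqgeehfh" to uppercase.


Input string: 'iqgeehfh'
Operation: convert each letter to uppercase
Mapping: 'i'->'I', 'q'->'Q', 'g'->'G', 'e'->'E', 'e'->'E', 'h'->'H', 'f'->'F', 'h'->'H'
Result: IQGEEHFH


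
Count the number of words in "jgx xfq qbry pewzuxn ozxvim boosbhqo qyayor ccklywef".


Input string: 'jgx xfq qbry pewzuxn ozxvim boosbhqo qyayor ccklywef'
Operation: split by spaces
Words found: 'jgx', 'xfq', 'qbry', 'pewzuxn', 'ozxvim', 'boosbhqo', 'qyayor', 'ccklywef'
Word count: 8


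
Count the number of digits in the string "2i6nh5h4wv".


Input string: '2i6nh5h4wv'
Operation: count digit characters (0-9)
Scan: '2'(digit), 'i', '6'(digit), 'n', 'h', '5'(digit), 'h', '4'(digit), 'w', 'v'
Digits found: 4
Result: 4


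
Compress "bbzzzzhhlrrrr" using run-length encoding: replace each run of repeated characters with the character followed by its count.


Input: 'bbzzzzhhlrrrr'
Operation: identify consecutive runs
Runs: 'bb' -> b2, 'zzzz' -> z4, 'hh' -> h2, 'l' -> l1, 'rrrr' -> r4
Encoded: b2z4h2l1r4


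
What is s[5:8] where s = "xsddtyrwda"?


Input string: 'xsddtyrwda'
Operation: slice [5:8]
Extract characters: s[5]='y', s[6]='r', s[7]='w'
Result: yrw


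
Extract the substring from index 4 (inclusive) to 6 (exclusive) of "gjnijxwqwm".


Input string: 'gjnijxwqwm'
Operation: slice [4:6]
Extract characters: s[4]='j', s[5]='x'
Result: jx


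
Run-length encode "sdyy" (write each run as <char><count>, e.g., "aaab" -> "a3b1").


Input: 'sdyy'
Operation: identify consecutive runs
Runs: 's' -> s1, 'd' -> d1, 'yy' -> y2
Encoded: s1d1y2


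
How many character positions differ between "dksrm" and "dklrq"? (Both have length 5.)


String 1: 'dksrm'
String 2: 'dklrq'
Compare each position: pos 0: 'd'=='d', pos 1: 'k'=='k', pos 2: 's'!='l', pos 3: 'r'=='r', pos 4: 'm'!='q'
Differing positions: 2
Hamming distance: 2


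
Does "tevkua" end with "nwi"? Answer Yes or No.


Input string: 'tevkua'
Suffix to check: 'nwi'
Last 3 characters of input: 'kua'
Match: False
Result: No


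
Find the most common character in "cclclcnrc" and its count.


Input: 'cclclcnrc'
Operation: tally each character
Counts: 'c':5, 'l':2, 'n':1, 'r':1
Maximum: 'c' appears 5 times


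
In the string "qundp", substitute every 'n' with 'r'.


Input string: 'qundp'
Operation: replace 'n' with 'r'
Positions of 'n': 2
After replacement: qurdp


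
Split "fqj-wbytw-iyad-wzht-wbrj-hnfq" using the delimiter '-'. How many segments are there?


Input string: 'fqj-wbytw-iyad-wzht-wbrj-hnfq'
Delimiter: '-'
Split result: 'fqj', 'wbytw', 'iyad', 'wzht', 'wbrj', 'hnfq'
Number of parts: 6


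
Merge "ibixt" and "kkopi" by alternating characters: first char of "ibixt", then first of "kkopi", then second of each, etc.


String 1: 'ibixt'
String 2: 'kkopi'
Operation: alternate characters
Pairs: 'i'+'k', 'b'+'k', 'i'+'o', 'x'+'p', 't'+'i'
Result: ikbkioxpti


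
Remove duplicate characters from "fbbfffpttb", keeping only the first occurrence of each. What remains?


Input: 'fbbfffpttb'
Operation: keep first occurrence of each character
Scan: s[0]='f' new -> keep; s[1]='b' new -> keep; s[2]='b' seen -> skip; s[3]='f' seen -> skip; s[4]='f' seen -> skip; s[5]='f' seen -> skip; s[6]='p' new -> keep; s[7]='t' new -> keep; s[8]='t' seen -> skip; s[9]='b' seen -> skip
Result: fbpt


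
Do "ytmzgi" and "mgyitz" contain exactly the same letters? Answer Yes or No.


String 1: 'ytmzgi' -> sorted: 'gimtyz'
String 2: 'mgyitz' -> sorted: 'gimtyz'
Compare sorted forms: 'gimtyz' == 'gimtyz'
Anagram: Yes


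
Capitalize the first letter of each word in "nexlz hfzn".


Input string: 'nexlz hfzn'
Operation: capitalize first letter of each word
Word transformations: 'nexlz'->'Nexlz', 'hfzn'->'Hfzn'
Result: Nexlz Hfzn


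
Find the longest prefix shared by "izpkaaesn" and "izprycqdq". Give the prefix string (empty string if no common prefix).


String 1: 'izpkaaesn'
String 2: 'izprycqdq'
Compare position by position:
pos 0: 'i' vs 'i' match
pos 1: 'z' vs 'z' match
pos 2: 'p' vs 'p' match
pos 3: 'k' vs 'r' differ -> stop
Longest common prefix: "izp" (length 3)


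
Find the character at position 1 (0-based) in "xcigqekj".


Input string: 'xcigqekj'
Operation: get character at index 1
Index mapping: s[0]='x', s[1]='c'
Result: 'c'


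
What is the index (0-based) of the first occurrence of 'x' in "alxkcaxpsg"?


Input string: 'alxkcaxpsg'
Target: 'x'
Scanning left to right: s[0]='a', s[1]='l', s[2]='x'
First match at index: 2


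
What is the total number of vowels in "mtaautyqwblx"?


Input string: 'mtaautyqwblx'
Operation: count vowels (a, e, i, o, u)
Scan: s[0]='m', s[1]='t', s[2]='a' (vowel), s[3]='a' (vowel), s[4]='u' (vowel), s[5]='t', s[6]='y', s[7]='q', s[8]='w', s[9]='b', s[10]='l', s[11]='x'
Vowels found: 3
Result: 3


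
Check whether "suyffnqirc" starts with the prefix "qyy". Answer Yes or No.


Input string: 'suyffnqirc'
Prefix to check: 'qyy'
First 3 characters of input: 'suy'
Match: False
Result: No


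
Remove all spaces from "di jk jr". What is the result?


Input string: 'di jk jr'
Operation: remove all spaces
Words: 'di', 'jk', 'jr'
Join without spaces: dijkjr


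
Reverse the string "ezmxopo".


Input string: 'ezmxopo'
Operation: reverse character order
Original order: 'e' -> 'z' -> 'm' -> 'x' -> 'o' -> 'p' -> 'o'
Reversed order: 'o' -> 'p' -> 'o' -> 'x' -> 'm' -> 'z' -> 'e'
Result: opoxmze


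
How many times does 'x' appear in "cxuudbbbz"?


Input string: 'cxuudbbbz'
Target character: 'x'
Scan each position: s[1]='x'
Matches found at indices: 1
Total: 1


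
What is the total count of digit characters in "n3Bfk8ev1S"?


Input string: 'n3Bfk8ev1S'
Operation: count digit characters (0-9)
Scan: 'n', '3'(digit), 'B', 'f', 'k', '8'(digit), 'e', 'v', '1'(digit), 'S'
Digits found: 3
Result: 3


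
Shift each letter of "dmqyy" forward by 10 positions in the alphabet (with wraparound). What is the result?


Input: 'dmqyy', shift = 10
Operation: for each letter, (position + 10) mod 26
Mapping: 'd'(3+10=13)->'n', 'm'(12+10=22)->'w', 'q'(16+10=26, 26 mod 26=0)->'a', 'y'(24+10=34, 34 mod 26=8)->'i', 'y'(24+10=34, 34 mod 26=8)->'i'
Result: nwaii


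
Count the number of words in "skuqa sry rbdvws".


Input string: 'skuqa sry rbdvws'
Operation: split by spaces
Words found: 'skuqa', 'sry', 'rbdvws'
Word count: 3


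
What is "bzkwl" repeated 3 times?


Input string: 'bzkwl'
Operation: repeat 3 times
Concatenation: 'bzkwl' + 'bzkwl' + 'bzkwl'
Result: bzkwlbzkwlbzkwl


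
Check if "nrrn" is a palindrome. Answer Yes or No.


Input string: 'nrrn'
Reversed: 'nrrn'
Compare pairs: s[0]='n' vs s[3]='n' (match), s[1]='r' vs s[2]='r' (match)
Palindrome: Yes


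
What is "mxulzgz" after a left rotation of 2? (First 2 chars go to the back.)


Input: 'mxulzgz', shift = 2
Operation: split at index 2 and swap parts
Front part s[0:2] = 'mx'
Back part s[2:] = 'ulzgz'
Rotated = back + front = 'ulzgz' + 'mx'
Result: ulzgzmx


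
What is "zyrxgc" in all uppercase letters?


Input string: 'zyrxgc'
Operation: convert each letter to uppercase
Mapping: 'z'->'Z', 'y'->'Y', 'r'->'R', 'x'->'X', 'g'->'G', 'c'->'C'
Result: ZYRXGC


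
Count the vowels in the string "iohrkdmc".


Input string: 'iohrkdmc'
Operation: count vowels (a, e, i, o, u)
Scan: s[0]='i' (vowel), s[1]='o' (vowel), s[2]='h', s[3]='r', s[4]='k', s[5]='d', s[6]='m', s[7]='c'
Vowels found: 2
Result: 2


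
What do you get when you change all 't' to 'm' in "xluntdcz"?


Input string: 'xluntdcz'
Operation: replace 't' with 'm'
Positions of 't': 4
After replacement: xlunmdcz


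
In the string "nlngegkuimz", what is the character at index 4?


Input string: 'nlngegkuimz'
Operation: get character at index 4
Index mapping: s[0]='n', s[1]='l', s[2]='n', s[3]='g', s[4]='e'
Result: 'e'


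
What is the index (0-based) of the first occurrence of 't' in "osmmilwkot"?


Input string: 'osmmilwkot'
Target: 't'
Scanning left to right: s[0]='o', s[1]='s', s[2]='m', s[3]='m', s[4]='i', s[5]='l', s[6]='w', s[7]='k', s[8]='o', s[9]='t'
First match at index: 9


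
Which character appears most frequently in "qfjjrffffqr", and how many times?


Input: 'qfjjrffffqr'
Operation: tally each character
Counts: 'f':5, 'j':2, 'q':2, 'r':2
Maximum: 'f' appears 5 times


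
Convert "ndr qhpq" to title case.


Input string: 'ndr qhpq'
Operation: capitalize first letter of each word
Word transformations: 'ndr'->'Ndr', 'qhpq'->'Qhpq'
Result: Ndr Qhpq


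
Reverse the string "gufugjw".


Input string: 'gufugjw'
Operation: reverse character order
Original order: 'g' -> 'u' -> 'f' -> 'u' -> 'g' -> 'j' -> 'w'
Reversed order: 'w' -> 'j' -> 'g' -> 'u' -> 'f' -> 'u' -> 'g'
Result: wjgufug


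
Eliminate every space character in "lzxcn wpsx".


Input string: 'lzxcn wpsx'
Operation: remove all spaces
Words: 'lzxcn', 'wpsx'
Join without spaces: lzxcnwpsx


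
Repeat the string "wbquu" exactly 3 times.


Input string: 'wbquu'
Operation: repeat 3 times
Concatenation: 'wbquu' + 'wbquu' + 'wbquu'
Result: wbquuwbquuwbquu


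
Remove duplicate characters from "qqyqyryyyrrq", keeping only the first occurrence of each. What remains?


Input: 'qqyqyryyyrrq'
Operation: keep first occurrence of each character
Scan: s[0]='q' new -> keep; s[1]='q' seen -> skip; s[2]='y' new -> keep; s[3]='q' seen -> skip; s[4]='y' seen -> skip; s[5]='r' new -> keep; s[6]='y' seen -> skip; s[7]='y' seen -> skip; s[8]='y' seen -> skip; s[9]='r' seen -> skip; s[10]='r' seen -> skip; s[11]='q' seen -> skip
Result: qyr


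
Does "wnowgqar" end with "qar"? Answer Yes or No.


Input string: 'wnowgqar'
Suffix to check: 'qar'
Last 3 characters of input: 'qar'
Match: True
Result: Yes


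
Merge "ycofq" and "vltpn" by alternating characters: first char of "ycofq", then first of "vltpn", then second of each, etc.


String 1: 'ycofq'
String 2: 'vltpn'
Operation: alternate characters
Pairs: 'y'+'v', 'c'+'l', 'o'+'t', 'f'+'p', 'q'+'n'
Result: yvclotfpqn


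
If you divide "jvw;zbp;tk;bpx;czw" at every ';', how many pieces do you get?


Input string: 'jvw;zbp;tk;bpx;czw'
Delimiter: ';'
Split result: 'jvw', 'zbp', 'tk', 'bpx', 'czw'
Number of parts: 5


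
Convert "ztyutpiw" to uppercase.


Input string: 'ztyutpiw'
Operation: convert each letter to uppercase
Mapping: 'z'->'Z', 't'->'T', 'y'->'Y', 'u'->'U', 't'->'T', 'p'->'P', 'i'->'I', 'w'->'W'
Result: ZTYUTPIW


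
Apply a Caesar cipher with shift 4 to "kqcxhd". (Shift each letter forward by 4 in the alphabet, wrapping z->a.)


Input: 'kqcxhd', shift = 4
Operation: for each letter, (position + 4) mod 26
Mapping: 'k'(10+4=14)->'o', 'q'(16+4=20)->'u', 'c'(2+4=6)->'g', 'x'(23+4=27, 27 mod 26=1)->'b', 'h'(7+4=11)->'l', 'd'(3+4=7)->'h'
Result: ougblh


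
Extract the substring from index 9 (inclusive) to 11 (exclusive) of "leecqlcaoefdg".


Input string: 'leecqlcaoefdg'
Operation: slice [9:11]
Extract characters: s[9]='e', s[10]='f'
Result: ef


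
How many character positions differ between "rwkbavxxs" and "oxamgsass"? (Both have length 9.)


String 1: 'rwkbavxxs'
String 2: 'oxamgsass'
Compare each position: pos 0: 'r'!='o', pos 1: 'w'!='x', pos 2: 'k'!='a', pos 3: 'b'!='m', pos 4: 'a'!='g', pos 5: 'v'!='s', pos 6: 'x'!='a', pos 7: 'x'!='s', pos 8: 's'=='s'
Differing positions: 8
Hamming distance: 8


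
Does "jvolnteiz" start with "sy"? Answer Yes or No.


Input string: 'jvolnteiz'
Prefix to check: 'sy'
First 2 characters of input: 'jv'
Match: False
Result: No


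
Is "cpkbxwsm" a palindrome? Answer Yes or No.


Input string: 'cpkbxwsm'
Reversed: 'mswxbkpc'
Compare pairs: s[0]='c' vs s[7]='m' (mismatch), s[1]='p' vs s[6]='s' (mismatch), s[2]='k' vs s[5]='w' (mismatch), s[3]='b' vs s[4]='x' (mismatch)
Palindrome: No


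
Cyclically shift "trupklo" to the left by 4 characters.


Input: 'trupklo', shift = 4
Operation: split at index 4 and swap parts
Front part s[0:4] = 'trup'
Back part s[4:] = 'klo'
Rotated = back + front = 'klo' + 'trup'
Result: klotrup


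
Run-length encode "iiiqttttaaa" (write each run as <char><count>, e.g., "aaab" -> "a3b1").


Input: 'iiiqttttaaa'
Operation: identify consecutive runs
Runs: 'iii' -> i3, 'q' -> q1, 'tttt' -> t4, 'aaa' -> a3
Encoded: i3q1t4a3


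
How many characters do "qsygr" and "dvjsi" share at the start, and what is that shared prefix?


String 1: 'qsygr'
String 2: 'dvjsi'
Compare position by position:
pos 0: 'q' vs 'd' differ -> stop
Longest common prefix: "" (length 0)


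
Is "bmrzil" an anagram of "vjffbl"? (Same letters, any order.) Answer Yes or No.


String 1: 'vjffbl' -> sorted: 'bffjlv'
String 2: 'bmrzil' -> sorted: 'bilmrz'
Compare sorted forms: 'bffjlv' != 'bilmrz'
Anagram: No


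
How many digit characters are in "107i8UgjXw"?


Input string: '107i8UgjXw'
Operation: count digit characters (0-9)
Scan: '1'(digit), '0'(digit), '7'(digit), 'i', '8'(digit), 'U', 'g', 'j', 'X', 'w'
Digits found: 4
Result: 4
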